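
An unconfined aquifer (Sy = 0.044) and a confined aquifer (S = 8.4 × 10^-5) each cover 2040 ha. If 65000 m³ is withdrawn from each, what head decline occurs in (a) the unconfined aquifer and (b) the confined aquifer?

Δh_u ≈ 0.0724 m; Δh_c ≈ 37.9 m

A = 2040 ha = 2.04 × 10^7 m²
Unconfined: Δh_u = ΔV/(Sy·A) = 65000/(0.044 × 2.04 × 10^7) = 0.07242 m
Confined: Δh_c = ΔV/(S·A) = 65000/(8.4 × 10^-5 × 2.04 × 10^7) = 37.93 m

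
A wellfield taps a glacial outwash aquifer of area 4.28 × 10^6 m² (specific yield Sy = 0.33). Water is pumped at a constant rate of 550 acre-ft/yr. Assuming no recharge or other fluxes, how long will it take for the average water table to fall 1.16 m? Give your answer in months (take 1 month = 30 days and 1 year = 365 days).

t ≈ 29.4 months

ΔV = Sy × A × Δh = 0.33 × 4.28 × 10^6 × 1.16 = 1.638 × 10^6 m³
Q = 550 acre-ft/yr = 1859 m³/d
t = ΔV / Q = 1.638 × 10^6 m³ / 1859 m³/d = 881.5 d
t = 881.5 d ≈ 29.38 months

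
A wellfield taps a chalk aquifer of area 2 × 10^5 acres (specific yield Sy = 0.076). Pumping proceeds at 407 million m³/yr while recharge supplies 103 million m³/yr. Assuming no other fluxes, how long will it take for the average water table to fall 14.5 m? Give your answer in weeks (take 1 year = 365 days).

t ≈ 153 weeks

A = 2 × 10^5 acres = 8.094 × 10^8 m²
ΔV = Sy × A × Δh = 0.076 × 8.094 × 10^8 × 14.5 = 8.919 × 10^8 m³
Net withdrawal = 407 − 103 = 304 million m³/yr = 8.329 × 10^5 m³/d
t = ΔV / Q = 8.919 × 10^8 m³ / 8.329 × 10^5 m³/d = 1071 d
t = 1071 d ≈ 153 weeks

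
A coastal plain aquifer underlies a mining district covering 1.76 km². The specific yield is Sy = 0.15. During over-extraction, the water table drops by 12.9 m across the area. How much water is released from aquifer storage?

A = 1.76 km² = 1.76 × 10^6 m²
ΔV = Sy × A × Δh = 0.15 × 1.76 × 10^6 m² × 12.9 m = 3.406 × 10^6 m³

ΔV ≈ 3.41 × 10^6 m³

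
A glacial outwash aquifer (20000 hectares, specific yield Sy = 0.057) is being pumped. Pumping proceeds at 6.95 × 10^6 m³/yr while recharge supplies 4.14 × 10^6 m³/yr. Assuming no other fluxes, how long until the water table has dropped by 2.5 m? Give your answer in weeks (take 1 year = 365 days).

A = 20000 hectares = 2 × 10^8 m²
ΔV = Sy × A × Δh = 0.057 × 2 × 10^8 × 2.5 = 2.85 × 10^7 m³
Net withdrawal = 6.95 × 10^6 − 4.14 × 10^6 = 2.81 × 10^6 m³/yr = 7699 m³/d
t = ΔV / Q = 2.85 × 10^7 m³ / 7699 m³/d = 3702 d
t = 3702 d ≈ 528.9 weeks

t ≈ 529 weeks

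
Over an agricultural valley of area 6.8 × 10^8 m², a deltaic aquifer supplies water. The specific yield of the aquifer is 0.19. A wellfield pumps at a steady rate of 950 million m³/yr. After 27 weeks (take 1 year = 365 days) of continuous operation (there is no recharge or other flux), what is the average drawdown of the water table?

Q = 950 million m³/yr = 2.603 × 10^6 m³/d
t = 27 weeks = 189 d
ΔV = Q × t = 2.603 × 10^6 m³/d × 189 d = 4.919 × 10^8 m³
Δh = ΔV / (Sy × A) = 4.919 × 10^8 / (0.19 × 6.8 × 10^8) = 3.807 m

Δh ≈ 3.81 m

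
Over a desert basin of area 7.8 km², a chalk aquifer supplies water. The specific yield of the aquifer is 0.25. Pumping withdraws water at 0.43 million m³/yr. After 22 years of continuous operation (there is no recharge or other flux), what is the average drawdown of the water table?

Δh ≈ 4.85 m

A = 7.8 km² = 7.8 × 10^6 m²
Q = 0.43 million m³/yr = 1178 m³/d
t = 22 years = 8030 d
ΔV = Q × t = 1178 m³/d × 8030 d = 9.46 × 10^6 m³
Δh = ΔV / (Sy × A) = 9.46 × 10^6 / (0.25 × 7.8 × 10^6) = 4.851 m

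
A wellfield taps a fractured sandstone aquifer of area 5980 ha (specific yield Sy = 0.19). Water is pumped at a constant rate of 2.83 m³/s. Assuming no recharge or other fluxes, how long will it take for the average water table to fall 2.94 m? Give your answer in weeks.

t ≈ 19.5 weeks

A = 5980 ha = 5.98 × 10^7 m²
ΔV = Sy × A × Δh = 0.19 × 5.98 × 10^7 × 2.94 = 3.34 × 10^7 m³
Q = 2.83 m³/s = 2.445 × 10^5 m³/d
t = ΔV / Q = 3.34 × 10^7 m³ / 2.445 × 10^5 m³/d = 136.6 d
t = 136.6 d ≈ 19.52 weeks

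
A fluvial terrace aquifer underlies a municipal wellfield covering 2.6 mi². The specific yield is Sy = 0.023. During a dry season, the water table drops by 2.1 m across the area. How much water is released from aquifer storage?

A = 2.6 mi² = 6.734 × 10^6 m²
ΔV = Sy × A × Δh = 0.023 × 6.734 × 10^6 m² × 2.1 m = 3.253 × 10^5 m³

ΔV ≈ 3.25 × 10^5 m³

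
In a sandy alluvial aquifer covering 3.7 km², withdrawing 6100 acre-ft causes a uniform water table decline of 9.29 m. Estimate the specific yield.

Sy ≈ 0.22

A = 3.7 km² = 3.7 × 10^6 m²
ΔV = 6100 acre-ft = 7.524 × 10^6 m³
Sy = ΔV / (A × Δh) = 7.524 × 10^6 m³ / (3.7 × 10^6 m² × 9.29 m) = 0.2189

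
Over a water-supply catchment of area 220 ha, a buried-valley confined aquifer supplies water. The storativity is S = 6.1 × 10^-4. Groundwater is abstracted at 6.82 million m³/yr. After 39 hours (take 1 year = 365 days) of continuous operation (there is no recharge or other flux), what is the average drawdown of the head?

Δh ≈ 22.6 m

A = 220 ha = 2.2 × 10^6 m²
Q = 6.82 million m³/yr = 18680 m³/d
t = 39 hours = 1.625 d
ΔV = Q × t = 18680 m³/d × 1.625 d = 30360 m³
Δh = ΔV / (S × A) = 30360 / (6.1 × 10^-4 × 2.2 × 10^6) = 22.63 m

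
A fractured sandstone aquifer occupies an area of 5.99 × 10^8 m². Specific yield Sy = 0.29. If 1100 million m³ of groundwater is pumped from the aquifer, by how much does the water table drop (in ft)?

ΔV = 1100 million m³ = 1.1 × 10^9 m³
Δh = ΔV / (Sy × A) = 1.1 × 10^9 m³ / (0.29 × 5.99 × 10^8 m²) = 6.332 m
Δh = 6.332 m = 20.78 ft

Δh ≈ 20.8 ft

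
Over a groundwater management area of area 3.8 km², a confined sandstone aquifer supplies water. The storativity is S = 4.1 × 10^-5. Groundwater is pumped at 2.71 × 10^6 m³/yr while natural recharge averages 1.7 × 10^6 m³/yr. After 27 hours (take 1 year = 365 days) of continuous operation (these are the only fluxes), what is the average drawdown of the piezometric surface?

Δh ≈ 20 m

A = 3.8 km² = 3.8 × 10^6 m²
Net abstraction = 2.71 × 10^6 − 1.7 × 10^6 = 1.01 × 10^6 m³/yr
Q_net = 1.01 × 10^6 m³/yr = 2767 m³/d
t = 27 hours = 1.125 d
ΔV = Q × t = 2767 m³/d × 1.125 d = 3113 m³
Δh = ΔV / (S × A) = 3113 / (4.1 × 10^-5 × 3.8 × 10^6) = 19.98 m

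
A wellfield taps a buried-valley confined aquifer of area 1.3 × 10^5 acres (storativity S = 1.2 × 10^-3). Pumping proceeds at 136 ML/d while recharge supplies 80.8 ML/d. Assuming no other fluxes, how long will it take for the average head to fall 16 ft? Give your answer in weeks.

A = 1.3 × 10^5 acres = 5.261 × 10^8 m²
Δh = 16 ft = 4.877 m
ΔV = S × A × Δh = 0.0012 × 5.261 × 10^8 × 4.877 = 3.079 × 10^6 m³
Net withdrawal = 136 − 80.8 = 55.2 ML/d = 55200 m³/d
t = ΔV / Q = 3.079 × 10^6 m³ / 55200 m³/d = 55.77 d
t = 55.77 d ≈ 7.968 weeks

t ≈ 7.97 weeks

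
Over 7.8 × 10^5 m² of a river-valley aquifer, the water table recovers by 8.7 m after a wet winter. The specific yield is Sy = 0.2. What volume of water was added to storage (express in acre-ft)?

ΔV = Sy × A × Δh = 0.2 × 7.8 × 10^5 m² × 8.7 m = 1.357 × 10^6 m³
ΔV = 1.357 × 10^6 m³ = 1100 acre-ft

ΔV ≈ 1100 acre-ft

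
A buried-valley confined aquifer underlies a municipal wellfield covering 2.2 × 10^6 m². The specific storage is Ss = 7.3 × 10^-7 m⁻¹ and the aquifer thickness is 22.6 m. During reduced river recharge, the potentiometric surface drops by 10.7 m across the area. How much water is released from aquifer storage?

ΔV ≈ 388 m³

S = Ss × b = 7.3 × 10^-7 m⁻¹ × 22.6 m = 1.65 × 10^-5
ΔV = S × A × Δh = 1.65 × 10^-5 × 2.2 × 10^6 m² × 10.7 m = 388.4 m³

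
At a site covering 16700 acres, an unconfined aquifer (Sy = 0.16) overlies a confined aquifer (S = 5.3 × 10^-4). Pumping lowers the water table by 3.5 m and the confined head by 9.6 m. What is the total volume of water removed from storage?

A = 16700 acres = 6.758 × 10^7 m²
Unconfined: ΔV_u = Sy × A × Δh_u = 0.16 × 6.758 × 10^7 × 3.5 = 3.785 × 10^7 m³
Confined: ΔV_c = S × A × Δh_c = 5.3 × 10^-4 × 6.758 × 10^7 × 9.6 = 3.439 × 10^5 m³
Total ΔV = 3.785 × 10^7 + 3.439 × 10^5 = 3.819 × 10^7 m³

ΔV ≈ 3.82 × 10^7 m³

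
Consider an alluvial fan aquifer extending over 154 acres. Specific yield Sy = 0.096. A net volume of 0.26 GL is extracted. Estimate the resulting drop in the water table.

Δh ≈ 4.35 m

A = 154 acres = 6.232 × 10^5 m²
ΔV = 0.26 GL = 2.6 × 10^5 m³
Δh = ΔV / (Sy × A) = 2.6 × 10^5 m³ / (0.096 × 6.232 × 10^5 m²) = 4.346 m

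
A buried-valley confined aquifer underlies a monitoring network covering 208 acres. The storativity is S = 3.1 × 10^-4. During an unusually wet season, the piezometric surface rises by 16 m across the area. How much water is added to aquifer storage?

A = 208 acres = 8.417 × 10^5 m²
ΔV = S × A × Δh = 3.1 × 10^-4 × 8.417 × 10^5 m² × 16 m = 4175 m³

ΔV ≈ 4180 m³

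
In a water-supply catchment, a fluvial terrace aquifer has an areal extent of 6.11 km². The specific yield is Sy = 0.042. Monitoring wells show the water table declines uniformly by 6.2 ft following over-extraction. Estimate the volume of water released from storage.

ΔV ≈ 4.85 × 10^5 m³

A = 6.11 km² = 6.11 × 10^6 m²
Δh = 6.2 ft = 1.89 m
ΔV = Sy × A × Δh = 0.042 × 6.11 × 10^6 m² × 1.89 m = 4.85 × 10^5 m³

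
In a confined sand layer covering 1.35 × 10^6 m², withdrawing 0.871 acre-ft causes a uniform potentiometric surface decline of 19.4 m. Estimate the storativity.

S ≈ 4.1 × 10^-5

ΔV = 0.871 acre-ft = 1074 m³
S = ΔV / (A × Δh) = 1074 m³ / (1.35 × 10^6 m² × 19.4 m) = 4.102 × 10^-5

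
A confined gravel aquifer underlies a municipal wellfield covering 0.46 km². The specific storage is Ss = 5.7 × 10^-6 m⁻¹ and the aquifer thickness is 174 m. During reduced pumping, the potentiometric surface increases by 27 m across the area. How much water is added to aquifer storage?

ΔV ≈ 12300 m³

S = Ss × b = 5.7 × 10^-6 m⁻¹ × 174 m = 9.918 × 10^-4
A = 0.46 km² = 4.6 × 10^5 m²
ΔV = S × A × Δh = 9.918 × 10^-4 × 4.6 × 10^5 m² × 27 m = 12320 m³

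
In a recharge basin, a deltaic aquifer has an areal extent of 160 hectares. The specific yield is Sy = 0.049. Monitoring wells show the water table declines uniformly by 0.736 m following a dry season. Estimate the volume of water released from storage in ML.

ΔV ≈ 57.7 ML

A = 160 hectares = 1.6 × 10^6 m²
ΔV = Sy × A × Δh = 0.049 × 1.6 × 10^6 m² × 0.736 m = 57700 m³
ΔV = 57700 m³ = 57.7 ML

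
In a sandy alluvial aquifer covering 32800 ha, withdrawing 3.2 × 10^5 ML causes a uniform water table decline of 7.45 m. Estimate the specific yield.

A = 32800 ha = 3.28 × 10^8 m²
ΔV = 3.2 × 10^5 ML = 3.2 × 10^8 m³
Sy = ΔV / (A × Δh) = 3.2 × 10^8 m³ / (3.28 × 10^8 m² × 7.45 m) = 0.131

Sy ≈ 0.13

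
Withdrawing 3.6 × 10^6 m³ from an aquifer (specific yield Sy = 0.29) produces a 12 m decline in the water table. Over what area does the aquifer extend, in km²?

A ≈ 1.03 km²

A = ΔV / (Sy × Δh) = 3.6 × 10^6 / (0.29 × 12) = 1.034 × 10^6 m²
A = 1.034 × 10^6 m² = 1.034 km²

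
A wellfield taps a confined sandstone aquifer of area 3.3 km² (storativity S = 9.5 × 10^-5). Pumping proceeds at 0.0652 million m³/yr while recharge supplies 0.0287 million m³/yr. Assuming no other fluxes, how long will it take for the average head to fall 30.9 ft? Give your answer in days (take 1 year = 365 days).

A = 3.3 km² = 3.3 × 10^6 m²
Δh = 30.9 ft = 9.418 m
ΔV = S × A × Δh = 9.5 × 10^-5 × 3.3 × 10^6 × 9.418 = 2953 m³
Net withdrawal = 0.0652 − 0.0287 = 0.0365 million m³/yr = 100 m³/d
t = ΔV / Q = 2953 m³ / 100 m³/d = 29.53 d

t ≈ 29.5 days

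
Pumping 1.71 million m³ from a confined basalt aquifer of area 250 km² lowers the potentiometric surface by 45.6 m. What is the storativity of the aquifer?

A = 250 km² = 2.5 × 10^8 m²
ΔV = 1.71 million m³ = 1.71 × 10^6 m³
S = ΔV / (A × Δh) = 1.71 × 10^6 m³ / (2.5 × 10^8 m² × 45.6 m) = 1.5 × 10^-4

S ≈ 1.5 × 10^-4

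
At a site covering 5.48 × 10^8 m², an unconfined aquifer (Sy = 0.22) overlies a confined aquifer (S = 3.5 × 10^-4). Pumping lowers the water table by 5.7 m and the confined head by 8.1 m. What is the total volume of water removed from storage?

Unconfined: ΔV_u = Sy × A × Δh_u = 0.22 × 5.48 × 10^8 × 5.7 = 6.872 × 10^8 m³
Confined: ΔV_c = S × A × Δh_c = 3.5 × 10^-4 × 5.48 × 10^8 × 8.1 = 1.554 × 10^6 m³
Total ΔV = 6.872 × 10^8 + 1.554 × 10^6 = 6.887 × 10^8 m³

ΔV ≈ 6.89 × 10^8 m³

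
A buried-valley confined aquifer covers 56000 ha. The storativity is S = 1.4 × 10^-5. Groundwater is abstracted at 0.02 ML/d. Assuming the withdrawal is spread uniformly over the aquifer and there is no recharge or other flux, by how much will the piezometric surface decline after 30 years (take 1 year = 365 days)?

Δh ≈ 27.9 m

A = 56000 ha = 5.6 × 10^8 m²
Q = 0.02 ML/d = 20 m³/d
t = 30 years = 10950 d
ΔV = Q × t = 20 m³/d × 10950 d = 2.19 × 10^5 m³
Δh = ΔV / (S × A) = 2.19 × 10^5 / (1.4 × 10^-5 × 5.6 × 10^8) = 27.93 m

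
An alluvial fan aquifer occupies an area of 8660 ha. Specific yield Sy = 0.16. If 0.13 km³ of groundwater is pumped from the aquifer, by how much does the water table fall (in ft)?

A = 8660 ha = 8.66 × 10^7 m²
ΔV = 0.13 km³ = 1.3 × 10^8 m³
Δh = ΔV / (Sy × A) = 1.3 × 10^8 m³ / (0.16 × 8.66 × 10^7 m²) = 9.382 m
Δh = 9.382 m = 30.78 ft

Δh ≈ 30.8 ft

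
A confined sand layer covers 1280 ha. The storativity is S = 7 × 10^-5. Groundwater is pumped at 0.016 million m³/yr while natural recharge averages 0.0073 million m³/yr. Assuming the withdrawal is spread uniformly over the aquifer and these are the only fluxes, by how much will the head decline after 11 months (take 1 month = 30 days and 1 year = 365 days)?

A = 1280 ha = 1.28 × 10^7 m²
Net abstraction = 0.016 − 0.0073 = 0.0087 million m³/yr
Q_net = 0.0087 million m³/yr = 23.84 m³/d
t = 11 months = 330 d
ΔV = Q × t = 23.84 m³/d × 330 d = 7866 m³
Δh = ΔV / (S × A) = 7866 / (7 × 10^-5 × 1.28 × 10^7) = 8.779 m

Δh ≈ 8.78 m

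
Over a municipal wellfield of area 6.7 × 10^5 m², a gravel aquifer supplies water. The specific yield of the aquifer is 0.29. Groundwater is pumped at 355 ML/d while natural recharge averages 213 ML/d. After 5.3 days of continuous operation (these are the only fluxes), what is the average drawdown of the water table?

Δh ≈ 3.87 m

Net abstraction = 355 − 213 = 142 ML/d
Q_net = 142 ML/d = 1.42 × 10^5 m³/d
ΔV = Q × t = 1.42 × 10^5 m³/d × 5.3 d = 7.526 × 10^5 m³
Δh = ΔV / (Sy × A) = 7.526 × 10^5 / (0.29 × 6.7 × 10^5) = 3.873 m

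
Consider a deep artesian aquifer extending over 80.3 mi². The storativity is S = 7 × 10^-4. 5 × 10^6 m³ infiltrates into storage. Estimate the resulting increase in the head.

A = 80.3 mi² = 2.08 × 10^8 m²
Δh = ΔV / (S × A) = 5 × 10^6 m³ / (7 × 10^-4 × 2.08 × 10^8 m²) = 34.34 m

Δh ≈ 34.3 m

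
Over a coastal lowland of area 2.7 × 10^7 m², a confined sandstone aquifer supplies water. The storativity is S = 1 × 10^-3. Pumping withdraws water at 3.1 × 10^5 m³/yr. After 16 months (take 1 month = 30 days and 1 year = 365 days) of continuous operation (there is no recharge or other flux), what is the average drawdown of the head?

Δh ≈ 15.1 m

Q = 3.1 × 10^5 m³/yr = 849.3 m³/d
t = 16 months = 480 d
ΔV = Q × t = 849.3 m³/d × 480 d = 4.077 × 10^5 m³
Δh = ΔV / (S × A) = 4.077 × 10^5 / (0.001 × 2.7 × 10^7) = 15.1 m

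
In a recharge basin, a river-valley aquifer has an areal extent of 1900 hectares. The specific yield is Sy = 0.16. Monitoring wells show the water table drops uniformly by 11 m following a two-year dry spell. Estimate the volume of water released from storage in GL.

ΔV ≈ 33.4 GL

A = 1900 hectares = 1.9 × 10^7 m²
ΔV = Sy × A × Δh = 0.16 × 1.9 × 10^7 m² × 11 m = 3.344 × 10^7 m³
ΔV = 3.344 × 10^7 m³ = 33.44 GL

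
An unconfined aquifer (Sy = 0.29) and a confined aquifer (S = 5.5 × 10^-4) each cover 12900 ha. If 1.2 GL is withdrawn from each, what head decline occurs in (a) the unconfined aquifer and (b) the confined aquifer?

Δh_u ≈ 0.0321 m; Δh_c ≈ 16.9 m

A = 12900 ha = 1.29 × 10^8 m²
ΔV = 1.2 GL = 1.2 × 10^6 m³
Unconfined: Δh_u = ΔV/(Sy·A) = 1.2 × 10^6/(0.29 × 1.29 × 10^8) = 0.03208 m
Confined: Δh_c = ΔV/(S·A) = 1.2 × 10^6/(5.5 × 10^-4 × 1.29 × 10^8) = 16.91 m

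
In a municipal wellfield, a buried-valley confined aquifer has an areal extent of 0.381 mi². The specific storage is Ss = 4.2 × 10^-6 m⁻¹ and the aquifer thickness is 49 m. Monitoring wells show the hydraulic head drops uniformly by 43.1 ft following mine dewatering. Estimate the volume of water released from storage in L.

S = Ss × b = 4.2 × 10^-6 m⁻¹ × 49 m = 2.058 × 10^-4
A = 0.381 mi² = 9.868 × 10^5 m²
Δh = 43.1 ft = 13.14 m
ΔV = S × A × Δh = 2.058 × 10^-4 × 9.868 × 10^5 m² × 13.14 m = 2668 m³
ΔV = 2668 m³ = 2.668 × 10^6 L

ΔV ≈ 2.67 × 10^6 L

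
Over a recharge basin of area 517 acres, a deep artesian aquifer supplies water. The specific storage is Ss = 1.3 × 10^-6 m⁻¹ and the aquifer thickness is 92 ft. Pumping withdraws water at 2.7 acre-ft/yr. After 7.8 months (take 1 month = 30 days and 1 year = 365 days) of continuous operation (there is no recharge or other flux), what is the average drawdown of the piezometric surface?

b = 92 ft = 28.04 m
S = Ss × b = 1.3 × 10^-6 m⁻¹ × 28.04 m = 3.645 × 10^-5
A = 517 acres = 2.092 × 10^6 m²
Q = 2.7 acre-ft/yr = 9.124 m³/d
t = 7.8 months = 234 d
ΔV = Q × t = 9.124 m³/d × 234 d = 2135 m³
Δh = ΔV / (S × A) = 2135 / (3.645 × 10^-5 × 2.092 × 10^6) = 27.99 m

Δh ≈ 28 m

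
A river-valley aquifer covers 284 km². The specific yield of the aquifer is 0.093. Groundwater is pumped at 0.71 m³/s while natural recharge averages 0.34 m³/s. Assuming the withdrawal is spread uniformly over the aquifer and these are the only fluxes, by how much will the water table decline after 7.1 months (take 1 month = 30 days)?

Δh ≈ 0.258 m

A = 284 km² = 2.84 × 10^8 m²
Net abstraction = 0.71 − 0.34 = 0.37 m³/s
Q_net = 0.37 m³/s = 31970 m³/d
t = 7.1 months = 213 d
ΔV = Q × t = 31970 m³/d × 213 d = 6.809 × 10^6 m³
Δh = ΔV / (Sy × A) = 6.809 × 10^6 / (0.093 × 2.84 × 10^8) = 0.2578 m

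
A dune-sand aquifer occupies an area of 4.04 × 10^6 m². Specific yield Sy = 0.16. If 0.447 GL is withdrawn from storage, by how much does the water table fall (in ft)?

Δh ≈ 2.27 ft

ΔV = 0.447 GL = 4.47 × 10^5 m³
Δh = ΔV / (Sy × A) = 4.47 × 10^5 m³ / (0.16 × 4.04 × 10^6 m²) = 0.6915 m
Δh = 0.6915 m = 2.269 ft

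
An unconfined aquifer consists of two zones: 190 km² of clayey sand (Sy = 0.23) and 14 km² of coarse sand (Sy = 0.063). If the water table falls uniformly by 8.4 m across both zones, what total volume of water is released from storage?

A₁ = 190 km² = 1.9 × 10^8 m²; A₂ = 14 km² = 1.4 × 10^7 m²
ΔV₁ = 0.23 × 1.9 × 10^8 × 8.4 = 3.671 × 10^8 m³
ΔV₂ = 0.063 × 1.4 × 10^7 × 8.4 = 7.409 × 10^6 m³
ΔV = ΔV₁ + ΔV₂ = 3.745 × 10^8 m³

ΔV ≈ 3.74 × 10^8 m³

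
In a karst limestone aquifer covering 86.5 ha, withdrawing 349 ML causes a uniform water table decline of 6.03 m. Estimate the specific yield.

Sy ≈ 0.067

A = 86.5 ha = 8.65 × 10^5 m²
ΔV = 349 ML = 3.49 × 10^5 m³
Sy = ΔV / (A × Δh) = 3.49 × 10^5 m³ / (8.65 × 10^5 m² × 6.03 m) = 0.06691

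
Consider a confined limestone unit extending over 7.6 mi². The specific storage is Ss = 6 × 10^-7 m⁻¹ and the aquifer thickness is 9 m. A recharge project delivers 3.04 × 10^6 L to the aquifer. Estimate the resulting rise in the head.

Δh ≈ 28.6 m

S = Ss × b = 6 × 10^-7 m⁻¹ × 9 m = 5.4 × 10^-6
A = 7.6 mi² = 1.968 × 10^7 m²
ΔV = 3.04 × 10^6 L = 3040 m³
Δh = ΔV / (S × A) = 3040 m³ / (5.4 × 10^-6 × 1.968 × 10^7 m²) = 28.6 m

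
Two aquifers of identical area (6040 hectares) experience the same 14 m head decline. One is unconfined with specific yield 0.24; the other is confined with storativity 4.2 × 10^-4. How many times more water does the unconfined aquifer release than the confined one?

A = 6040 hectares = 6.04 × 10^7 m²
Unconfined: ΔV_u = Sy × A × Δh = 0.24 × 6.04 × 10^7 × 14 = 2.029 × 10^8 m³
Confined: ΔV_c = S × A × Δh = 4.2 × 10^-4 × 6.04 × 10^7 × 14 = 3.552 × 10^5 m³
Ratio = ΔV_u / ΔV_c = Sy / S = 0.24 / 4.2 × 10^-4 = 571.4

ΔV_u / ΔV_c ≈ 571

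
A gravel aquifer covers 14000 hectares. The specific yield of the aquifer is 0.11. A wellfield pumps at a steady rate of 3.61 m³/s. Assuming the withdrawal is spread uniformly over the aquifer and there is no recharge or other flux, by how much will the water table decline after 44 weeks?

A = 14000 hectares = 1.4 × 10^8 m²
Q = 3.61 m³/s = 3.119 × 10^5 m³/d
t = 44 weeks = 308 d
ΔV = Q × t = 3.119 × 10^5 m³/d × 308 d = 9.607 × 10^7 m³
Δh = ΔV / (Sy × A) = 9.607 × 10^7 / (0.11 × 1.4 × 10^8) = 6.238 m

Δh ≈ 6.24 m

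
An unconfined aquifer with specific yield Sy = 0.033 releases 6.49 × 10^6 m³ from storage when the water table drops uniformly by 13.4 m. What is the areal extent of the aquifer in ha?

A = ΔV / (Sy × Δh) = 6.49 × 10^6 / (0.033 × 13.4) = 1.468 × 10^7 m²
A = 1.468 × 10^7 m² = 1468 ha

A ≈ 1470 ha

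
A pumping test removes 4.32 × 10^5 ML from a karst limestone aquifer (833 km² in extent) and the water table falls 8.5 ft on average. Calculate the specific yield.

Sy ≈ 0.2

A = 833 km² = 8.33 × 10^8 m²
Δh = 8.5 ft = 2.591 m
ΔV = 4.32 × 10^5 ML = 4.32 × 10^8 m³
Sy = ΔV / (A × Δh) = 4.32 × 10^8 m³ / (8.33 × 10^8 m² × 2.591 m) = 0.2002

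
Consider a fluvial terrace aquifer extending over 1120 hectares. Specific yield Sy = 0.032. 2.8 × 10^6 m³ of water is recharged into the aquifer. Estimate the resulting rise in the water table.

Δh ≈ 7.81 m

A = 1120 hectares = 1.12 × 10^7 m²
Δh = ΔV / (Sy × A) = 2.8 × 10^6 m³ / (0.032 × 1.12 × 10^7 m²) = 7.812 m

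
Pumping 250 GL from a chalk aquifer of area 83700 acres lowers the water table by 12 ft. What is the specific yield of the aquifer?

A = 83700 acres = 3.387 × 10^8 m²
Δh = 12 ft = 3.658 m
ΔV = 250 GL = 2.5 × 10^8 m³
Sy = ΔV / (A × Δh) = 2.5 × 10^8 m³ / (3.387 × 10^8 m² × 3.658 m) = 0.2018

Sy ≈ 0.2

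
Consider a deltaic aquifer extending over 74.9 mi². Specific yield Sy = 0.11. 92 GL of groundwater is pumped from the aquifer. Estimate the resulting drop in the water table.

Δh ≈ 4.31 m

A = 74.9 mi² = 1.94 × 10^8 m²
ΔV = 92 GL = 9.2 × 10^7 m³
Δh = ΔV / (Sy × A) = 9.2 × 10^7 m³ / (0.11 × 1.94 × 10^8 m²) = 4.311 m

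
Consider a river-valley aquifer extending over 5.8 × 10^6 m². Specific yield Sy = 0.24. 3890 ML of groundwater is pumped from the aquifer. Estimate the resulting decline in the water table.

Δh ≈ 2.79 m

ΔV = 3890 ML = 3.89 × 10^6 m³
Δh = ΔV / (Sy × A) = 3.89 × 10^6 m³ / (0.24 × 5.8 × 10^6 m²) = 2.795 m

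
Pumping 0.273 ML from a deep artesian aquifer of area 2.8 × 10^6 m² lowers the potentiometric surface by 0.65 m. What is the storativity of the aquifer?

ΔV = 0.273 ML = 273 m³
S = ΔV / (A × Δh) = 273 m³ / (2.8 × 10^6 m² × 0.65 m) = 1.5 × 10^-4

S ≈ 1.5 × 10^-4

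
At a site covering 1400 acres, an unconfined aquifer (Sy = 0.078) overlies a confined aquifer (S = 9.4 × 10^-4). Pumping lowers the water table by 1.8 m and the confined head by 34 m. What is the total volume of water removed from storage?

ΔV ≈ 9.77 × 10^5 m³

A = 1400 acres = 5.666 × 10^6 m²
Unconfined: ΔV_u = Sy × A × Δh_u = 0.078 × 5.666 × 10^6 × 1.8 = 7.955 × 10^5 m³
Confined: ΔV_c = S × A × Δh_c = 9.4 × 10^-4 × 5.666 × 10^6 × 34 = 1.811 × 10^5 m³
Total ΔV = 7.955 × 10^5 + 1.811 × 10^5 = 9.765 × 10^5 m³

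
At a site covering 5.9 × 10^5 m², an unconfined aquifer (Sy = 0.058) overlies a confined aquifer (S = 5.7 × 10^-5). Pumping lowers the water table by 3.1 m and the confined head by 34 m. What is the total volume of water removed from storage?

ΔV ≈ 1.07 × 10^5 m³

Unconfined: ΔV_u = Sy × A × Δh_u = 0.058 × 5.9 × 10^5 × 3.1 = 1.061 × 10^5 m³
Confined: ΔV_c = S × A × Δh_c = 5.7 × 10^-5 × 5.9 × 10^5 × 34 = 1143 m³
Total ΔV = 1.061 × 10^5 + 1143 = 1.072 × 10^5 m³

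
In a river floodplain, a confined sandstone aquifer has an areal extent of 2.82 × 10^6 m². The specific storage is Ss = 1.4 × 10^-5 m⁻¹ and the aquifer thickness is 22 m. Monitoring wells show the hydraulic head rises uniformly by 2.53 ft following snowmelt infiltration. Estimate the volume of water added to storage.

ΔV ≈ 670 m³

S = Ss × b = 1.4 × 10^-5 m⁻¹ × 22 m = 3.08 × 10^-4
Δh = 2.53 ft = 0.7711 m
ΔV = S × A × Δh = 3.08 × 10^-4 × 2.82 × 10^6 m² × 0.7711 m = 669.8 m³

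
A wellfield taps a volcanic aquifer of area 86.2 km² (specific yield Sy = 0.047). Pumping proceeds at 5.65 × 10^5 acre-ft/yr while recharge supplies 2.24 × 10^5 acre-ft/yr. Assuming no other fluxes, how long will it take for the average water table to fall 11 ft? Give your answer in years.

A = 86.2 km² = 8.62 × 10^7 m²
Δh = 11 ft = 3.353 m
ΔV = Sy × A × Δh = 0.047 × 8.62 × 10^7 × 3.353 = 1.358 × 10^7 m³
Net withdrawal = 5.65 × 10^5 − 2.24 × 10^5 = 3.41 × 10^5 acre-ft/yr = 1.152 × 10^6 m³/d
t = ΔV / Q = 1.358 × 10^7 m³ / 1.152 × 10^6 m³/d = 11.79 d
t = 11.79 d ≈ 0.03229 years

t ≈ 0.0323 years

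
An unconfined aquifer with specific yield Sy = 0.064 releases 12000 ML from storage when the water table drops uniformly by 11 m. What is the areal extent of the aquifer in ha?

A ≈ 1700 ha

ΔV = 12000 ML = 1.2 × 10^7 m³
A = ΔV / (Sy × Δh) = 1.2 × 10^7 / (0.064 × 11) = 1.705 × 10^7 m²
A = 1.705 × 10^7 m² = 1705 ha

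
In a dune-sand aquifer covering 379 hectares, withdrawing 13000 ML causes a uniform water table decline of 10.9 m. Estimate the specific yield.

A = 379 hectares = 3.79 × 10^6 m²
ΔV = 13000 ML = 1.3 × 10^7 m³
Sy = ΔV / (A × Δh) = 1.3 × 10^7 m³ / (3.79 × 10^6 m² × 10.9 m) = 0.3147

Sy ≈ 0.31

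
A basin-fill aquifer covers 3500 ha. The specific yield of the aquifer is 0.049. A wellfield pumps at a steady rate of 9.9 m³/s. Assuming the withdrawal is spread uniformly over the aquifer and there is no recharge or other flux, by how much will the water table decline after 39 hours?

A = 3500 ha = 3.5 × 10^7 m²
Q = 9.9 m³/s = 8.554 × 10^5 m³/d
t = 39 hours = 1.625 d
ΔV = Q × t = 8.554 × 10^5 m³/d × 1.625 d = 1.39 × 10^6 m³
Δh = ΔV / (Sy × A) = 1.39 × 10^6 / (0.049 × 3.5 × 10^7) = 0.8105 m

Δh ≈ 0.81 m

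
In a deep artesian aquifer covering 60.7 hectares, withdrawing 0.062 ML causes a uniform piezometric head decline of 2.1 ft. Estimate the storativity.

A = 60.7 hectares = 6.07 × 10^5 m²
Δh = 2.1 ft = 0.6401 m
ΔV = 0.062 ML = 62 m³
S = ΔV / (A × Δh) = 62 m³ / (6.07 × 10^5 m² × 0.6401 m) = 1.596 × 10^-4

S ≈ 1.6 × 10^-4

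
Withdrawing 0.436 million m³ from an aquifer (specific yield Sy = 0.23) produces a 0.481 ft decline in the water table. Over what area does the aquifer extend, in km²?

Δh = 0.481 ft = 0.1466 m
ΔV = 0.436 million m³ = 4.36 × 10^5 m³
A = ΔV / (Sy × Δh) = 4.36 × 10^5 / (0.23 × 0.1466) = 1.293 × 10^7 m²
A = 1.293 × 10^7 m² = 12.93 km²

A ≈ 12.9 km²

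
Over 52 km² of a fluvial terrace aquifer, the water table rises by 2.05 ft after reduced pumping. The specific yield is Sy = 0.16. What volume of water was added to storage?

A = 52 km² = 5.2 × 10^7 m²
Δh = 2.05 ft = 0.6248 m
ΔV = Sy × A × Δh = 0.16 × 5.2 × 10^7 m² × 0.6248 m = 5.199 × 10^6 m³

ΔV ≈ 5.2 × 10^6 m³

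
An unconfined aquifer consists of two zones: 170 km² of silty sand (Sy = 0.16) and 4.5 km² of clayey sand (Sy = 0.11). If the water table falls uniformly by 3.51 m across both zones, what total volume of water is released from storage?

A₁ = 170 km² = 1.7 × 10^8 m²; A₂ = 4.5 km² = 4.5 × 10^6 m²
ΔV₁ = 0.16 × 1.7 × 10^8 × 3.51 = 9.547 × 10^7 m³
ΔV₂ = 0.11 × 4.5 × 10^6 × 3.51 = 1.737 × 10^6 m³
ΔV = ΔV₁ + ΔV₂ = 9.721 × 10^7 m³

ΔV ≈ 9.72 × 10^7 m³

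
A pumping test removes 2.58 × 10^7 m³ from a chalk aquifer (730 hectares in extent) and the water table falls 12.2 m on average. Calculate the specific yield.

Sy ≈ 0.29

A = 730 hectares = 7.3 × 10^6 m²
Sy = ΔV / (A × Δh) = 2.58 × 10^7 m³ / (7.3 × 10^6 m² × 12.2 m) = 0.2897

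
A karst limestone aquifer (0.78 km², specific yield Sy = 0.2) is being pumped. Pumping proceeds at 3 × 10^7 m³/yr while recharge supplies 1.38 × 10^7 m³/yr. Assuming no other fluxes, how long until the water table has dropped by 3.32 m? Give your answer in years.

t ≈ 0.032 years

A = 0.78 km² = 7.8 × 10^5 m²
ΔV = Sy × A × Δh = 0.2 × 7.8 × 10^5 × 3.32 = 5.179 × 10^5 m³
Net withdrawal = 3 × 10^7 − 1.38 × 10^7 = 1.62 × 10^7 m³/yr = 44380 m³/d
t = ΔV / Q = 5.179 × 10^5 m³ / 44380 m³/d = 11.67 d
t = 11.67 d ≈ 0.03197 years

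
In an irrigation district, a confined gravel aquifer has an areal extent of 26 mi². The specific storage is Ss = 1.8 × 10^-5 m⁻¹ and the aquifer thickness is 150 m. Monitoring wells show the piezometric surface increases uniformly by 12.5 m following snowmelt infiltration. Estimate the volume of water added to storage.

ΔV ≈ 2.27 × 10^6 m³

S = Ss × b = 1.8 × 10^-5 m⁻¹ × 150 m = 2.7 × 10^-3
A = 26 mi² = 6.734 × 10^7 m²
ΔV = S × A × Δh = 0.0027 × 6.734 × 10^7 m² × 12.5 m = 2.273 × 10^6 m³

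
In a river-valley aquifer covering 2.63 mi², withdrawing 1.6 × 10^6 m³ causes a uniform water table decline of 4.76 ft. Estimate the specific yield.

A = 2.63 mi² = 6.812 × 10^6 m²
Δh = 4.76 ft = 1.451 m
Sy = ΔV / (A × Δh) = 1.6 × 10^6 m³ / (6.812 × 10^6 m² × 1.451 m) = 0.1619

Sy ≈ 0.16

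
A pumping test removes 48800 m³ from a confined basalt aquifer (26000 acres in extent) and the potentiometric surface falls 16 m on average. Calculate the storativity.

S ≈ 2.9 × 10^-5

A = 26000 acres = 1.052 × 10^8 m²
S = ΔV / (A × Δh) = 48800 m³ / (1.052 × 10^8 m² × 16 m) = 2.899 × 10^-5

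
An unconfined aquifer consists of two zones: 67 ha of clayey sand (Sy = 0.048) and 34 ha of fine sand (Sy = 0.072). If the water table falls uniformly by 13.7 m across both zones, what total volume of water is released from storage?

ΔV ≈ 7.76 × 10^5 m³

A₁ = 67 ha = 6.7 × 10^5 m²; A₂ = 34 ha = 3.4 × 10^5 m²
ΔV₁ = 0.048 × 6.7 × 10^5 × 13.7 = 4.406 × 10^5 m³
ΔV₂ = 0.072 × 3.4 × 10^5 × 13.7 = 3.354 × 10^5 m³
ΔV = ΔV₁ + ΔV₂ = 7.76 × 10^5 m³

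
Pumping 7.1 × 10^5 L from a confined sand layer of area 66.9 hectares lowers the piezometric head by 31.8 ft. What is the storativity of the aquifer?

S ≈ 1.1 × 10^-4

A = 66.9 hectares = 6.69 × 10^5 m²
Δh = 31.8 ft = 9.693 m
ΔV = 7.1 × 10^5 L = 710 m³
S = ΔV / (A × Δh) = 710 m³ / (6.69 × 10^5 m² × 9.693 m) = 1.095 × 10^-4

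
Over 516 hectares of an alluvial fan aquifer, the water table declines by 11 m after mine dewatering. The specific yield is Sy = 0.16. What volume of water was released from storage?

A = 516 hectares = 5.16 × 10^6 m²
ΔV = Sy × A × Δh = 0.16 × 5.16 × 10^6 m² × 11 m = 9.082 × 10^6 m³

ΔV ≈ 9.08 × 10^6 m³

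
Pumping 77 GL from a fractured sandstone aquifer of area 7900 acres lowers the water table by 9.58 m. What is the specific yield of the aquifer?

A = 7900 acres = 3.197 × 10^7 m²
ΔV = 77 GL = 7.7 × 10^7 m³
Sy = ΔV / (A × Δh) = 7.7 × 10^7 m³ / (3.197 × 10^7 m² × 9.58 m) = 0.2514

Sy ≈ 0.25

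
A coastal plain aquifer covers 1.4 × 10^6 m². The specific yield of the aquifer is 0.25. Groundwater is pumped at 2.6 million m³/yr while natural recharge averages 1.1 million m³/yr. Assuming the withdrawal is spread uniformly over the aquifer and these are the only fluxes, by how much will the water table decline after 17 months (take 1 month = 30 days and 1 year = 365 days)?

Net abstraction = 2.6 − 1.1 = 1.5 million m³/yr
Q_net = 1.5 million m³/yr = 4110 m³/d
t = 17 months = 510 d
ΔV = Q × t = 4110 m³/d × 510 d = 2.096 × 10^6 m³
Δh = ΔV / (Sy × A) = 2.096 × 10^6 / (0.25 × 1.4 × 10^6) = 5.988 m

Δh ≈ 5.99 m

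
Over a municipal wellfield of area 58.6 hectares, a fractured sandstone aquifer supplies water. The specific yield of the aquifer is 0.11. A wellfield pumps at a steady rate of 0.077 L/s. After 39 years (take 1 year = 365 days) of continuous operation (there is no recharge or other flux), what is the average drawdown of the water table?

A = 58.6 hectares = 5.86 × 10^5 m²
Q = 0.077 L/s = 6.653 m³/d
t = 39 years = 14240 d
ΔV = Q × t = 6.653 m³/d × 14240 d = 94700 m³
Δh = ΔV / (Sy × A) = 94700 / (0.11 × 5.86 × 10^5) = 1.469 m

Δh ≈ 1.47 m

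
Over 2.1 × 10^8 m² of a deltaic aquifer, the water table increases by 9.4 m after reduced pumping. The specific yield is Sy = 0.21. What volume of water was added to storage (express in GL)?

ΔV = Sy × A × Δh = 0.21 × 2.1 × 10^8 m² × 9.4 m = 4.145 × 10^8 m³
ΔV = 4.145 × 10^8 m³ = 414.5 GL

ΔV ≈ 415 GL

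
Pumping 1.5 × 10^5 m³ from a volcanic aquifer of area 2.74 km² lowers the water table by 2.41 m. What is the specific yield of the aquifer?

Sy ≈ 0.023

A = 2.74 km² = 2.74 × 10^6 m²
Sy = ΔV / (A × Δh) = 1.5 × 10^5 m³ / (2.74 × 10^6 m² × 2.41 m) = 0.02272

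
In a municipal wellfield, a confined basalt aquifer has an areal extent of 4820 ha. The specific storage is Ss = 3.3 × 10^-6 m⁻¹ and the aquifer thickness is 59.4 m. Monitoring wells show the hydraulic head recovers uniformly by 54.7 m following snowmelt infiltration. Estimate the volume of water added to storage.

ΔV ≈ 5.17 × 10^5 m³

S = Ss × b = 3.3 × 10^-6 m⁻¹ × 59.4 m = 1.96 × 10^-4
A = 4820 ha = 4.82 × 10^7 m²
ΔV = S × A × Δh = 1.96 × 10^-4 × 4.82 × 10^7 m² × 54.7 m = 5.168 × 10^5 m³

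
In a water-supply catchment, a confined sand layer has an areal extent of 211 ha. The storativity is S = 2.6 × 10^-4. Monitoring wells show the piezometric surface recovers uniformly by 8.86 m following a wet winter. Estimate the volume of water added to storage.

A = 211 ha = 2.11 × 10^6 m²
ΔV = S × A × Δh = 2.6 × 10^-4 × 2.11 × 10^6 m² × 8.86 m = 4861 m³

ΔV ≈ 4860 m³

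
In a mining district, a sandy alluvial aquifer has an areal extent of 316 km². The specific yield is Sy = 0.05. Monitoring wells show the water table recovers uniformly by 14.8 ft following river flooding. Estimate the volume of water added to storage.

A = 316 km² = 3.16 × 10^8 m²
Δh = 14.8 ft = 4.511 m
ΔV = Sy × A × Δh = 0.05 × 3.16 × 10^8 m² × 4.511 m = 7.127 × 10^7 m³

ΔV ≈ 7.13 × 10^7 m³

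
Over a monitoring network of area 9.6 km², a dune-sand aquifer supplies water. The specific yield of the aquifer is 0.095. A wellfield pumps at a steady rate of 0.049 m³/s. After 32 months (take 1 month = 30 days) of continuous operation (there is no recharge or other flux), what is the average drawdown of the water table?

A = 9.6 km² = 9.6 × 10^6 m²
Q = 0.049 m³/s = 4234 m³/d
t = 32 months = 960 d
ΔV = Q × t = 4234 m³/d × 960 d = 4.064 × 10^6 m³
Δh = ΔV / (Sy × A) = 4.064 × 10^6 / (0.095 × 9.6 × 10^6) = 4.456 m

Δh ≈ 4.46 m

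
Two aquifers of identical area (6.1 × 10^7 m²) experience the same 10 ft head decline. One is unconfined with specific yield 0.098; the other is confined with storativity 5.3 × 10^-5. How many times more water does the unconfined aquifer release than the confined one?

ΔV_u / ΔV_c ≈ 1850

Δh = 10 ft = 3.048 m
Unconfined: ΔV_u = Sy × A × Δh = 0.098 × 6.1 × 10^7 × 3.048 = 1.822 × 10^7 m³
Confined: ΔV_c = S × A × Δh = 5.3 × 10^-5 × 6.1 × 10^7 × 3.048 = 9854 m³
Ratio = ΔV_u / ΔV_c = Sy / S = 0.098 / 5.3 × 10^-5 = 1849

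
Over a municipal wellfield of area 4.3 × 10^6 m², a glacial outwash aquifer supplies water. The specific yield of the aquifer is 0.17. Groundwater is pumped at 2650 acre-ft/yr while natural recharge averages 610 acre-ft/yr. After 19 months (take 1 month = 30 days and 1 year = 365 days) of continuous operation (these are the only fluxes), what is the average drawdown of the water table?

Net abstraction = 2650 − 610 = 2040 acre-ft/yr
Q_net = 2040 acre-ft/yr = 6894 m³/d
t = 19 months = 570 d
ΔV = Q × t = 6894 m³/d × 570 d = 3.93 × 10^6 m³
Δh = ΔV / (Sy × A) = 3.93 × 10^6 / (0.17 × 4.3 × 10^6) = 5.376 m

Δh ≈ 5.38 m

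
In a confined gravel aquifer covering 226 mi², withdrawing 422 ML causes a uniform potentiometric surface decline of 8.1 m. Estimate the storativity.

S ≈ 8.9 × 10^-5

A = 226 mi² = 5.853 × 10^8 m²
ΔV = 422 ML = 4.22 × 10^5 m³
S = ΔV / (A × Δh) = 4.22 × 10^5 m³ / (5.853 × 10^8 m² × 8.1 m) = 8.901 × 10^-5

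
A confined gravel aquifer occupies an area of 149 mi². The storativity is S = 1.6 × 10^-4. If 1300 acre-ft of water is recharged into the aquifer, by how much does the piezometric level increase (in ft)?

Δh ≈ 85.2 ft

A = 149 mi² = 3.859 × 10^8 m²
ΔV = 1300 acre-ft = 1.604 × 10^6 m³
Δh = ΔV / (S × A) = 1.604 × 10^6 m³ / (1.6 × 10^-4 × 3.859 × 10^8 m²) = 25.97 m
Δh = 25.97 m = 85.2 ft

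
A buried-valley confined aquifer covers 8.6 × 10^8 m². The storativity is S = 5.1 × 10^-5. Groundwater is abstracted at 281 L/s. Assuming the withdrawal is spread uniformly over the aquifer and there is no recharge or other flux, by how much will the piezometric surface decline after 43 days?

Δh ≈ 23.8 m

Q = 281 L/s = 24280 m³/d
ΔV = Q × t = 24280 m³/d × 43 d = 1.044 × 10^6 m³
Δh = ΔV / (S × A) = 1.044 × 10^6 / (5.1 × 10^-5 × 8.6 × 10^8) = 23.8 m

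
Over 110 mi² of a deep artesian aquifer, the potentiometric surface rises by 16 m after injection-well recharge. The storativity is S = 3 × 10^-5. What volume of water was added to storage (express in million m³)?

ΔV ≈ 0.137 million m³

A = 110 mi² = 2.849 × 10^8 m²
ΔV = S × A × Δh = 3 × 10^-5 × 2.849 × 10^8 m² × 16 m = 1.368 × 10^5 m³
ΔV = 1.368 × 10^5 m³ = 0.1368 million m³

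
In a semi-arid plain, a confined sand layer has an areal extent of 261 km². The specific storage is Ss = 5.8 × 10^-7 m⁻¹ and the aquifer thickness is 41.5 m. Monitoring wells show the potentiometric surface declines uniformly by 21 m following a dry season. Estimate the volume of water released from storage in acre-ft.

ΔV ≈ 107 acre-ft

S = Ss × b = 5.8 × 10^-7 m⁻¹ × 41.5 m = 2.407 × 10^-5
A = 261 km² = 2.61 × 10^8 m²
ΔV = S × A × Δh = 2.407 × 10^-5 × 2.61 × 10^8 m² × 21 m = 1.319 × 10^5 m³
ΔV = 1.319 × 10^5 m³ = 107 acre-ft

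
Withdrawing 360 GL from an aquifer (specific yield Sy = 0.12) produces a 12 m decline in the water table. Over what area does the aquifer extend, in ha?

ΔV = 360 GL = 3.6 × 10^8 m³
A = ΔV / (Sy × Δh) = 3.6 × 10^8 / (0.12 × 12) = 2.5 × 10^8 m²
A = 2.5 × 10^8 m² = 25000 ha

A ≈ 25000 ha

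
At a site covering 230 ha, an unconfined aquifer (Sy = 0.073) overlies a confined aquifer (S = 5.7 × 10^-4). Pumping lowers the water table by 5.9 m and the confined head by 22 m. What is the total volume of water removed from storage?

ΔV ≈ 1.02 × 10^6 m³

A = 230 ha = 2.3 × 10^6 m²
Unconfined: ΔV_u = Sy × A × Δh_u = 0.073 × 2.3 × 10^6 × 5.9 = 9.906 × 10^5 m³
Confined: ΔV_c = S × A × Δh_c = 5.7 × 10^-4 × 2.3 × 10^6 × 22 = 28840 m³
Total ΔV = 9.906 × 10^5 + 28840 = 1.019 × 10^6 m³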